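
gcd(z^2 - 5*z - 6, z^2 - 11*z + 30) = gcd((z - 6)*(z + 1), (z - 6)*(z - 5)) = z - 6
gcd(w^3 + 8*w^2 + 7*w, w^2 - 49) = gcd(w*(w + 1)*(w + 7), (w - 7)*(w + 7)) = w + 7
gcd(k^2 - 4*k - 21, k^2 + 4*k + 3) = k + 3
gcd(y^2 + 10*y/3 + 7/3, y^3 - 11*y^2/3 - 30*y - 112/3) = y + 7/3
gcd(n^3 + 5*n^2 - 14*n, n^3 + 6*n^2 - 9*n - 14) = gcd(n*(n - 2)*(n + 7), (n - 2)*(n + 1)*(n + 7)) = n^2 + 5*n - 14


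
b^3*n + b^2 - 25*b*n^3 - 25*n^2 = (b - 5*n)*(b + 5*n)*(b*n + 1)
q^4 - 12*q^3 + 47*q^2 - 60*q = q*(q - 5)*(q - 4)*(q - 3)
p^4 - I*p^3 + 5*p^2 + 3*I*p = p*(p - 3*I)*(p + I)^2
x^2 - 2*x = x*(x - 2)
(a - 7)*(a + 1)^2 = a^3 - 5*a^2 - 13*a - 7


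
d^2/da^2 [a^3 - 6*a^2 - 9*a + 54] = 6*a - 12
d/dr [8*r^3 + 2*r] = 24*r^2 + 2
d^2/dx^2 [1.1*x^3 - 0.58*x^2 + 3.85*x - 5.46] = 6.6*x - 1.16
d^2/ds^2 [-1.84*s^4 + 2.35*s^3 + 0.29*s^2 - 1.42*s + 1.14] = -22.08*s^2 + 14.1*s + 0.58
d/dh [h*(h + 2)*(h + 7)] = 3*h^2 + 18*h + 14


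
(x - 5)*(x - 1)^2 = x^3 - 7*x^2 + 11*x - 5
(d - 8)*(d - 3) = d^2 - 11*d + 24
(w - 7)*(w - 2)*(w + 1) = w^3 - 8*w^2 + 5*w + 14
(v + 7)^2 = v^2 + 14*v + 49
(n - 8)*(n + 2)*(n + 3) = n^3 - 3*n^2 - 34*n - 48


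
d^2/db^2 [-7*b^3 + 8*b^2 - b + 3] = 16 - 42*b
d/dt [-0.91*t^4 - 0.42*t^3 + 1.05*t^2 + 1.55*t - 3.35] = -3.64*t^3 - 1.26*t^2 + 2.1*t + 1.55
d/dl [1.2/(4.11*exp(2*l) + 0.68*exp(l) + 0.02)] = (-9.864*exp(l) - 0.816)*exp(l)/(4.11*exp(2*l) + 0.68*exp(l) + 0.02)^2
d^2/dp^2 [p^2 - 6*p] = 2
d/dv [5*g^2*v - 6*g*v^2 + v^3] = 5*g^2 - 12*g*v + 3*v^2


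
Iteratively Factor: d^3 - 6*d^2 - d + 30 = (d - 5)*(d^2 - d - 6) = (d - 5)*(d + 2)*(d - 3)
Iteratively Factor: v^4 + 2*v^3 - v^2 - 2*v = (v + 2)*(v^3 - v) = v*(v + 2)*(v^2 - 1) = v*(v - 1)*(v + 2)*(v + 1)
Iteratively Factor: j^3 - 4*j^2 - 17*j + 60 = (j - 3)*(j^2 - j - 20) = (j - 3)*(j + 4)*(j - 5)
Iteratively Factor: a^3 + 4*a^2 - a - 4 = (a + 4)*(a^2 - 1) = (a - 1)*(a + 4)*(a + 1)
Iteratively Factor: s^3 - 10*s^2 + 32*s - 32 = (s - 2)*(s^2 - 8*s + 16) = (s - 4)*(s - 2)*(s - 4)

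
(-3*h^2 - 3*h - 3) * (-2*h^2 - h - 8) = 6*h^4 + 9*h^3 + 33*h^2 + 27*h + 24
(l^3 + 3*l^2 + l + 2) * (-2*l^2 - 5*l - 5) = -2*l^5 - 11*l^4 - 22*l^3 - 24*l^2 - 15*l - 10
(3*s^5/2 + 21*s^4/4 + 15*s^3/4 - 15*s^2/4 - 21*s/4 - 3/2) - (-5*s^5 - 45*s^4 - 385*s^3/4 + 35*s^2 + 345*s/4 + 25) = 13*s^5/2 + 201*s^4/4 + 100*s^3 - 155*s^2/4 - 183*s/2 - 53/2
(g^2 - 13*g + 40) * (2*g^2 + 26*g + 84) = 2*g^4 - 174*g^2 - 52*g + 3360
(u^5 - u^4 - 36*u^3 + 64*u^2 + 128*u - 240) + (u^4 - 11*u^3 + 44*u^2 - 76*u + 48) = u^5 - 47*u^3 + 108*u^2 + 52*u - 192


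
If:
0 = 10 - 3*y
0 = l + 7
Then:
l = -7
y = 10/3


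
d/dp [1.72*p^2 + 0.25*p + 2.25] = 3.44*p + 0.25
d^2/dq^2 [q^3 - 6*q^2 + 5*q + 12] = 6*q - 12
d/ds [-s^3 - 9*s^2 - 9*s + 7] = -3*s^2 - 18*s - 9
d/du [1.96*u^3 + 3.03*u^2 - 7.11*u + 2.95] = 5.88*u^2 + 6.06*u - 7.11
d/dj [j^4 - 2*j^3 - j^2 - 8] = 2*j*(2*j^2 - 3*j - 1)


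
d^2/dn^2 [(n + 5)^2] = 2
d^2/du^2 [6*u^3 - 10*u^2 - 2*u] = 36*u - 20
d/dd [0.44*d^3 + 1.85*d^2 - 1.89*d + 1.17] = 1.32*d^2 + 3.7*d - 1.89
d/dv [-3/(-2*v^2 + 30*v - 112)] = 3*(15 - 2*v)/(2*(v^2 - 15*v + 56)^2)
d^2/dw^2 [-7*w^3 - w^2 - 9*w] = -42*w - 2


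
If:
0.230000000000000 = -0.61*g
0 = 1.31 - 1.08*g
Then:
No Solution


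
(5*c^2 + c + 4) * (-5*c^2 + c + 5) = -25*c^4 + 6*c^2 + 9*c + 20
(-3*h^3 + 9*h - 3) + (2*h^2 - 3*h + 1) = -3*h^3 + 2*h^2 + 6*h - 2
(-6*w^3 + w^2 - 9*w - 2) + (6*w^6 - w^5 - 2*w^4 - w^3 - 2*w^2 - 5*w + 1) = 6*w^6 - w^5 - 2*w^4 - 7*w^3 - w^2 - 14*w - 1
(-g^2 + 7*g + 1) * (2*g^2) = -2*g^4 + 14*g^3 + 2*g^2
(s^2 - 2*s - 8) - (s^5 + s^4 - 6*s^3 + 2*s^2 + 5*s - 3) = -s^5 - s^4 + 6*s^3 - s^2 - 7*s - 5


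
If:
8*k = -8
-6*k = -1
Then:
No Solution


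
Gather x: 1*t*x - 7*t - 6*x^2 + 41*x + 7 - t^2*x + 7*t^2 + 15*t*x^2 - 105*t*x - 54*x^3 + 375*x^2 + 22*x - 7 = 7*t^2 - 7*t - 54*x^3 + x^2*(15*t + 369) + x*(-t^2 - 104*t + 63)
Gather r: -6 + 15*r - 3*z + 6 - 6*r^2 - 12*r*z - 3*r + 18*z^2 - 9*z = -6*r^2 + r*(12 - 12*z) + 18*z^2 - 12*z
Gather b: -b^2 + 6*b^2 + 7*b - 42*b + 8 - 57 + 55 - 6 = 5*b^2 - 35*b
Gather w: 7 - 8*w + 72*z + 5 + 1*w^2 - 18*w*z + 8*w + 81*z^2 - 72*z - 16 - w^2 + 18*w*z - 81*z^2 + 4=0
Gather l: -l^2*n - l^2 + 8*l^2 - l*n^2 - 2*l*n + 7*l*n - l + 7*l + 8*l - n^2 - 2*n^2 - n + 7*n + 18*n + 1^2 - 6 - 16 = l^2*(7 - n) + l*(-n^2 + 5*n + 14) - 3*n^2 + 24*n - 21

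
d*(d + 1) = d^2 + d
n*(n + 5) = n^2 + 5*n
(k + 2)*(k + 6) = k^2 + 8*k + 12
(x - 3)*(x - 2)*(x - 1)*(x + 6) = x^4 - 25*x^2 + 60*x - 36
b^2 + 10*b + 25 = (b + 5)^2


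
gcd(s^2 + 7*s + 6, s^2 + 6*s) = s + 6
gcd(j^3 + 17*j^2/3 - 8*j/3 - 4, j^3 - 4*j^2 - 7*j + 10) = j - 1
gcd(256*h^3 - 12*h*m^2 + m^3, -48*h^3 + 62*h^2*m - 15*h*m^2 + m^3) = 8*h - m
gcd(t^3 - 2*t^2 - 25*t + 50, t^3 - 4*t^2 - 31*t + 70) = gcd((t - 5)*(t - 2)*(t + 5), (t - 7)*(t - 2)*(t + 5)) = t^2 + 3*t - 10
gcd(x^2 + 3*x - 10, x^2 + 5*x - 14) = x - 2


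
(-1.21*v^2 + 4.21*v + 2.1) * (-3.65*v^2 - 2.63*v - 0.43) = 4.4165*v^4 - 12.1842*v^3 - 18.217*v^2 - 7.3333*v - 0.903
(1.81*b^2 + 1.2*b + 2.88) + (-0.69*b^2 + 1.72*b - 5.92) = 1.12*b^2 + 2.92*b - 3.04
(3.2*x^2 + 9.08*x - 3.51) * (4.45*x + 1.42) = 14.24*x^3 + 44.95*x^2 - 2.7259*x - 4.9842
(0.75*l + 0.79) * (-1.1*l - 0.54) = -0.825*l^2 - 1.274*l - 0.4266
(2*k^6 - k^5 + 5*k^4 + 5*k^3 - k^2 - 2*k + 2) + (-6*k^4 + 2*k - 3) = 2*k^6 - k^5 - k^4 + 5*k^3 - k^2 - 1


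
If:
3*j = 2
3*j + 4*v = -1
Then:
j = 2/3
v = -3/4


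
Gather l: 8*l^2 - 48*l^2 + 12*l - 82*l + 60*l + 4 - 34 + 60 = -40*l^2 - 10*l + 30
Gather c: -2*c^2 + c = -2*c^2 + c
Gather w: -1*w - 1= -w - 1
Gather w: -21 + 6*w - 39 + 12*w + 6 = 18*w - 54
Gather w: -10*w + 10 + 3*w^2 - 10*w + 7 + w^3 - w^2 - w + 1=w^3 + 2*w^2 - 21*w + 18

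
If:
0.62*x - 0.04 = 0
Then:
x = 0.06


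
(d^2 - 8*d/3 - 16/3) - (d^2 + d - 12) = 20/3 - 11*d/3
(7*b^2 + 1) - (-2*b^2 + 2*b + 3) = 9*b^2 - 2*b - 2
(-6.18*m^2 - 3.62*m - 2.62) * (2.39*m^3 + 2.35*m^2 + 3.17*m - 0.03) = -14.7702*m^5 - 23.1748*m^4 - 34.3594*m^3 - 17.447*m^2 - 8.1968*m + 0.0786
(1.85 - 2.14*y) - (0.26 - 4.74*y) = 2.6*y + 1.59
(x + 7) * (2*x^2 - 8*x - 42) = 2*x^3 + 6*x^2 - 98*x - 294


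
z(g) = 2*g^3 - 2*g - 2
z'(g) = 6*g^2 - 2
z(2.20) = 14.90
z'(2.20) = 27.04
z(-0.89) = -1.63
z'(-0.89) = 2.75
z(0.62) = -2.76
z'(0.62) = 0.31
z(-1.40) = -4.69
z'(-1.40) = 9.76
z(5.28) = 281.84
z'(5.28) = 165.27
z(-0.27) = -1.50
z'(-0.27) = -1.56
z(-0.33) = -1.41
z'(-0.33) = -1.35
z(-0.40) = -1.33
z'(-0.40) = -1.04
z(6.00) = 418.00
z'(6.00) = 214.00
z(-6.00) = -422.00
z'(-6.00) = 214.00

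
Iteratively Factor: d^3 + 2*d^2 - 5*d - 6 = (d + 3)*(d^2 - d - 2) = (d - 2)*(d + 3)*(d + 1)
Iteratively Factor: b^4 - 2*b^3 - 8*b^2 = (b)*(b^3 - 2*b^2 - 8*b) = b^2*(b^2 - 2*b - 8) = b^2*(b + 2)*(b - 4)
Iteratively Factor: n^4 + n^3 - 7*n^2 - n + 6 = (n - 2)*(n^3 + 3*n^2 - n - 3) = (n - 2)*(n + 3)*(n^2 - 1) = (n - 2)*(n - 1)*(n + 3)*(n + 1)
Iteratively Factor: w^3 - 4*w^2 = (w)*(w^2 - 4*w) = w*(w - 4)*(w)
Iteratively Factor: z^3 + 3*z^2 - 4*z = (z - 1)*(z^2 + 4*z) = z*(z - 1)*(z + 4)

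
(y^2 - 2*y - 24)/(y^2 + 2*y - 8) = (y - 6)/(y - 2)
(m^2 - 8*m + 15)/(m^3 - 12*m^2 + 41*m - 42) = (m - 5)/(m^2 - 9*m + 14)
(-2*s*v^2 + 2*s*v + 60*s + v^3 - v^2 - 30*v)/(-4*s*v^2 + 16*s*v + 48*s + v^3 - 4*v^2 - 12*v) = (2*s*v + 10*s - v^2 - 5*v)/(4*s*v + 8*s - v^2 - 2*v)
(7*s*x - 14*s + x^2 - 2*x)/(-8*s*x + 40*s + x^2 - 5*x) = (-7*s*x + 14*s - x^2 + 2*x)/(8*s*x - 40*s - x^2 + 5*x)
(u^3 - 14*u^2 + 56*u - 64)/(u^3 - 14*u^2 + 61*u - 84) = (u^2 - 10*u + 16)/(u^2 - 10*u + 21)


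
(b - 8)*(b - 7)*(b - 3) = b^3 - 18*b^2 + 101*b - 168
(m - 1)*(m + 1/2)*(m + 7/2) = m^3 + 3*m^2 - 9*m/4 - 7/4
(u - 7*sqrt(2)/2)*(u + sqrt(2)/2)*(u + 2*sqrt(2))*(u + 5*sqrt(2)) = u^4 + 4*sqrt(2)*u^3 - 51*u^2/2 - 169*sqrt(2)*u/2 - 70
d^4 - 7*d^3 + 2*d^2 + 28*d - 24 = (d - 6)*(d - 2)*(d - 1)*(d + 2)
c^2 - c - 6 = (c - 3)*(c + 2)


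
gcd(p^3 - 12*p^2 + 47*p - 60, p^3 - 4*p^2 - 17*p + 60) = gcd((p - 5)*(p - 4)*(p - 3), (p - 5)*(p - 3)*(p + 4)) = p^2 - 8*p + 15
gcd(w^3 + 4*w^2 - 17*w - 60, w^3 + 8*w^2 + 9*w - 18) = w + 3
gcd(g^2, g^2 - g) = g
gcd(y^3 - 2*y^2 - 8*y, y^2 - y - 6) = y + 2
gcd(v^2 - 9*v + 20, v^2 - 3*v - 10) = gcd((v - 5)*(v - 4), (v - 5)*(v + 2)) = v - 5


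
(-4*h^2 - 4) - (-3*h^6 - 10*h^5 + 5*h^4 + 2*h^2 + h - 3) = 3*h^6 + 10*h^5 - 5*h^4 - 6*h^2 - h - 1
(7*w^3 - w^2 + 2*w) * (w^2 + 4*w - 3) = 7*w^5 + 27*w^4 - 23*w^3 + 11*w^2 - 6*w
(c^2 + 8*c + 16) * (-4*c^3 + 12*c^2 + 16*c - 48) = -4*c^5 - 20*c^4 + 48*c^3 + 272*c^2 - 128*c - 768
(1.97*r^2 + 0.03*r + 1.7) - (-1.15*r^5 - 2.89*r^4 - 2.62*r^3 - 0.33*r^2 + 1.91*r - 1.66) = 1.15*r^5 + 2.89*r^4 + 2.62*r^3 + 2.3*r^2 - 1.88*r + 3.36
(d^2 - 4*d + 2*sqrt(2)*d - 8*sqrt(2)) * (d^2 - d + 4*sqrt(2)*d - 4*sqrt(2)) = d^4 - 5*d^3 + 6*sqrt(2)*d^3 - 30*sqrt(2)*d^2 + 20*d^2 - 80*d + 24*sqrt(2)*d + 64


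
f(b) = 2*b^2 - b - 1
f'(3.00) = 11.00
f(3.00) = 14.00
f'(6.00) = 23.00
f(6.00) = 65.00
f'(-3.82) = -16.28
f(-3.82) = 32.00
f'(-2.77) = -12.08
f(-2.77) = 17.12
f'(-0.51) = -3.04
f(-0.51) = 0.03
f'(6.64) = 25.56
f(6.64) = 80.54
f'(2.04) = 7.16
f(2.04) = 5.28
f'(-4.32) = -18.28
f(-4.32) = 40.64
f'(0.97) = 2.88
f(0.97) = -0.09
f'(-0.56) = -3.24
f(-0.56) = 0.19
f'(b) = 4*b - 1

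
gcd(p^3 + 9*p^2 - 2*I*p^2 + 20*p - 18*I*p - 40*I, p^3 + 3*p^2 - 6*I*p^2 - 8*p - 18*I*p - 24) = p - 2*I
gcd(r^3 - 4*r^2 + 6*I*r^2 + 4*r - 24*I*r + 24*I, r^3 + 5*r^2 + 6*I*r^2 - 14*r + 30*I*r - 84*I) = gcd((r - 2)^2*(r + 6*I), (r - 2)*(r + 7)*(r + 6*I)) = r^2 + r*(-2 + 6*I) - 12*I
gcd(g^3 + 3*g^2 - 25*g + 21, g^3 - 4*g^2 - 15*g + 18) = g - 1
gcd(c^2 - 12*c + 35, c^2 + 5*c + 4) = 1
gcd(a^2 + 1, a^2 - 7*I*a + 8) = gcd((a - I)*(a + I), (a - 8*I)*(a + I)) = a + I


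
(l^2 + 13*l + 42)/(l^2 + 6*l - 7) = (l + 6)/(l - 1)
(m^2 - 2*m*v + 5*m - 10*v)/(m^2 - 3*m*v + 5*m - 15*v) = (-m + 2*v)/(-m + 3*v)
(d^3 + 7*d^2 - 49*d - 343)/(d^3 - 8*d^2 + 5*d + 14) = (d^2 + 14*d + 49)/(d^2 - d - 2)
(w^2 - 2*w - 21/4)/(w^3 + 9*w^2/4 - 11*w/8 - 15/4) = 2*(2*w - 7)/(4*w^2 + 3*w - 10)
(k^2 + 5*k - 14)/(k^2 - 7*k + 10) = (k + 7)/(k - 5)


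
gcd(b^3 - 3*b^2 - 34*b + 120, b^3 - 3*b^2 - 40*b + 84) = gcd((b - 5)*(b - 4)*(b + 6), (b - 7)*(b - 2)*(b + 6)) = b + 6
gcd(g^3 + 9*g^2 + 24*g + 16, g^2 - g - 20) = g + 4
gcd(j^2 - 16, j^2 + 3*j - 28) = j - 4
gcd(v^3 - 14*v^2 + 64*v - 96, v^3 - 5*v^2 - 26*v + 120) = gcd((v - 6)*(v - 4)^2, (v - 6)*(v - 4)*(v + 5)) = v^2 - 10*v + 24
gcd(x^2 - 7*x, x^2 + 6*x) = x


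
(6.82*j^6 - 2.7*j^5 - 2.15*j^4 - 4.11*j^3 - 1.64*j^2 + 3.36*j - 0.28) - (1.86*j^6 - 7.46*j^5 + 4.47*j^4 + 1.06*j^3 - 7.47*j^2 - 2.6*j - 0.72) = 4.96*j^6 + 4.76*j^5 - 6.62*j^4 - 5.17*j^3 + 5.83*j^2 + 5.96*j + 0.44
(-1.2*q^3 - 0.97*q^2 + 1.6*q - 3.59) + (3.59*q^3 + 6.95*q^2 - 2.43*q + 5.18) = 2.39*q^3 + 5.98*q^2 - 0.83*q + 1.59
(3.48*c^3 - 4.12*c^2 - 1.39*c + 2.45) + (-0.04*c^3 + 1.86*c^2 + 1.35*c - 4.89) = 3.44*c^3 - 2.26*c^2 - 0.0399999999999998*c - 2.44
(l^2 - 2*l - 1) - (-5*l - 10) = l^2 + 3*l + 9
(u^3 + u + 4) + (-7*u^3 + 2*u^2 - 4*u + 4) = -6*u^3 + 2*u^2 - 3*u + 8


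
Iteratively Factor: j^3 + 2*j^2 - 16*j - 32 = (j + 4)*(j^2 - 2*j - 8) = (j - 4)*(j + 4)*(j + 2)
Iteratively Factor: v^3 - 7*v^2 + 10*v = (v - 5)*(v^2 - 2*v) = (v - 5)*(v - 2)*(v)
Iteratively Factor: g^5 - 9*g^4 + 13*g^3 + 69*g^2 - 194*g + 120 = (g - 1)*(g^4 - 8*g^3 + 5*g^2 + 74*g - 120) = (g - 5)*(g - 1)*(g^3 - 3*g^2 - 10*g + 24) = (g - 5)*(g - 4)*(g - 1)*(g^2 + g - 6) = (g - 5)*(g - 4)*(g - 1)*(g + 3)*(g - 2)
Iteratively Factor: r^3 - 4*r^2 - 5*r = (r + 1)*(r^2 - 5*r) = r*(r + 1)*(r - 5)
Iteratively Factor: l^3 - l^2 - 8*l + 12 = (l + 3)*(l^2 - 4*l + 4) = (l - 2)*(l + 3)*(l - 2)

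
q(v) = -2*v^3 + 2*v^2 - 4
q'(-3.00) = -66.00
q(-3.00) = 68.00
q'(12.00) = -816.00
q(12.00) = -3172.00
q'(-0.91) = -8.61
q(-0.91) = -0.84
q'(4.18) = -88.11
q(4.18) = -115.12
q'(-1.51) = -19.72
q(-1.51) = 7.45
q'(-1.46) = -18.63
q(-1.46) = 6.49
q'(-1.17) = -12.89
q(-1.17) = 1.94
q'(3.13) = -46.26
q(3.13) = -45.73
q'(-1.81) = -26.90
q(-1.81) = 14.41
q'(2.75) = -34.38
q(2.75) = -30.47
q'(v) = -6*v^2 + 4*v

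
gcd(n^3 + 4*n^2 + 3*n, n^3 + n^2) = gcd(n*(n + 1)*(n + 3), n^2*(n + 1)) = n^2 + n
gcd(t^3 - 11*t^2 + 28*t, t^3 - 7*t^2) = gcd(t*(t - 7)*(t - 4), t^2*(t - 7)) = t^2 - 7*t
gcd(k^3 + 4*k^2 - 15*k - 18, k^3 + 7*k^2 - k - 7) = k + 1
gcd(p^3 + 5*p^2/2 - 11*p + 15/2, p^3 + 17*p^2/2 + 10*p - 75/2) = p^2 + 7*p/2 - 15/2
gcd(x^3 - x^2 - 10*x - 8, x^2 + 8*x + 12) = x + 2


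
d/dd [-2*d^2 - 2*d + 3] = -4*d - 2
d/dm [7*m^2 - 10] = 14*m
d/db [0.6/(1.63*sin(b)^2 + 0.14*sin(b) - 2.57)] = -(1.956*sin(b) + 0.084)*cos(b)/(1.63*sin(b)^2 + 0.14*sin(b) - 2.57)^2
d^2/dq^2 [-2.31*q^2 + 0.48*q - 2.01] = -4.62000000000000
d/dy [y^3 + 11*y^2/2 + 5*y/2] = 3*y^2 + 11*y + 5/2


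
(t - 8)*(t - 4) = t^2 - 12*t + 32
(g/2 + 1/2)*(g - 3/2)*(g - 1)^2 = g^4/2 - 5*g^3/4 + g^2/4 + 5*g/4 - 3/4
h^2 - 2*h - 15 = (h - 5)*(h + 3)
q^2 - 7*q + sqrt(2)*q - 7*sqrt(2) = (q - 7)*(q + sqrt(2))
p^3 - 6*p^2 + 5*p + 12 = (p - 4)*(p - 3)*(p + 1)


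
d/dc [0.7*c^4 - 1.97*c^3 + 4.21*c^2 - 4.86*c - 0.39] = 2.8*c^3 - 5.91*c^2 + 8.42*c - 4.86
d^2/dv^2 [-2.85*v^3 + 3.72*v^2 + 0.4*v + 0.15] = 7.44 - 17.1*v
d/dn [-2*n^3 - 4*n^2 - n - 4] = -6*n^2 - 8*n - 1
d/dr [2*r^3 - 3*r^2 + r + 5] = 6*r^2 - 6*r + 1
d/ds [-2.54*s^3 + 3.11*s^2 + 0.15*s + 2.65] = -7.62*s^2 + 6.22*s + 0.15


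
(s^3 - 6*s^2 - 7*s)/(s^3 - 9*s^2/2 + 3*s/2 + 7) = 2*s*(s - 7)/(2*s^2 - 11*s + 14)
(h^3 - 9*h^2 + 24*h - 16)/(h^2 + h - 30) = (h^3 - 9*h^2 + 24*h - 16)/(h^2 + h - 30)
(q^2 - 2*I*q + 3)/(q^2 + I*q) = (q - 3*I)/q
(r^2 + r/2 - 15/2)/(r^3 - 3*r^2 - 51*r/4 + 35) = 2*(r + 3)/(2*r^2 - r - 28)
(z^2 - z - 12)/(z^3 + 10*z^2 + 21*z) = (z - 4)/(z*(z + 7))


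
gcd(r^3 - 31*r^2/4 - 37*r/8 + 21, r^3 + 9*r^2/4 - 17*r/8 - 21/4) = r^2 + r/4 - 21/8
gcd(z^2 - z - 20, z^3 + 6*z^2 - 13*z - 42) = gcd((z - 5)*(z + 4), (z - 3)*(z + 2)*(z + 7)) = 1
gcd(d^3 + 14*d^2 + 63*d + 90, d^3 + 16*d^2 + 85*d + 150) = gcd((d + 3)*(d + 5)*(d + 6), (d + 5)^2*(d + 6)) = d^2 + 11*d + 30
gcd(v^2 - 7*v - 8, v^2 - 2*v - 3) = v + 1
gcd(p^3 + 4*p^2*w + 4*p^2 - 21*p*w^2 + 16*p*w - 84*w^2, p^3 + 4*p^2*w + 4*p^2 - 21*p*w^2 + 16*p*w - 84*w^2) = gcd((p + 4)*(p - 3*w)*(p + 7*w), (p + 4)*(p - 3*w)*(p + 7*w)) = p^3 + 4*p^2*w + 4*p^2 - 21*p*w^2 + 16*p*w - 84*w^2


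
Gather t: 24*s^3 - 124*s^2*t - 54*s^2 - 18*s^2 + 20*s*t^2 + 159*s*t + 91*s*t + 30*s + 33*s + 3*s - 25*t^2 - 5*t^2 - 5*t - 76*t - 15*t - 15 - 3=24*s^3 - 72*s^2 + 66*s + t^2*(20*s - 30) + t*(-124*s^2 + 250*s - 96) - 18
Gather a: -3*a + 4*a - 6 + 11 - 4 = a + 1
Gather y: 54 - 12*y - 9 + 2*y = 45 - 10*y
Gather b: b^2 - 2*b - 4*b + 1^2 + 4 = b^2 - 6*b + 5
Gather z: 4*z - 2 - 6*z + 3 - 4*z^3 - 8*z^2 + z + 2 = -4*z^3 - 8*z^2 - z + 3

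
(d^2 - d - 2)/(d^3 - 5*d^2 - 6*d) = (d - 2)/(d*(d - 6))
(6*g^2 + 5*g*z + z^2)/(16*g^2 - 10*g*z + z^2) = (6*g^2 + 5*g*z + z^2)/(16*g^2 - 10*g*z + z^2)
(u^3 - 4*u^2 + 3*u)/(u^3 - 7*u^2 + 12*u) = (u - 1)/(u - 4)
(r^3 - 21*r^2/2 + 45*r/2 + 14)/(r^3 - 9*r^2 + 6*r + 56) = (r + 1/2)/(r + 2)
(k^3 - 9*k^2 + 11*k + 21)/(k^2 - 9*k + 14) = (k^2 - 2*k - 3)/(k - 2)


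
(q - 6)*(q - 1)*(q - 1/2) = q^3 - 15*q^2/2 + 19*q/2 - 3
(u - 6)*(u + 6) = u^2 - 36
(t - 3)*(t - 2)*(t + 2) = t^3 - 3*t^2 - 4*t + 12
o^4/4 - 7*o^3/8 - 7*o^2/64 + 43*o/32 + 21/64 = (o/4 + 1/4)*(o - 3)*(o - 7/4)*(o + 1/4)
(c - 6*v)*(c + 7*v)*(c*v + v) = c^3*v + c^2*v^2 + c^2*v - 42*c*v^3 + c*v^2 - 42*v^3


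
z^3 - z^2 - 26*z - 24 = (z - 6)*(z + 1)*(z + 4)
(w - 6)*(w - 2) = w^2 - 8*w + 12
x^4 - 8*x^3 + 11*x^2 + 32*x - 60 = (x - 5)*(x - 3)*(x - 2)*(x + 2)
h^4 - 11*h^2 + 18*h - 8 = (h - 2)*(h - 1)^2*(h + 4)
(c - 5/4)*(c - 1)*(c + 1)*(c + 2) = c^4 + 3*c^3/4 - 7*c^2/2 - 3*c/4 + 5/2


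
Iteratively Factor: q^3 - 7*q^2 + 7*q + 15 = (q + 1)*(q^2 - 8*q + 15) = (q - 3)*(q + 1)*(q - 5)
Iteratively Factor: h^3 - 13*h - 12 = (h + 3)*(h^2 - 3*h - 4) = (h + 1)*(h + 3)*(h - 4)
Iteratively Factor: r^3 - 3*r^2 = (r)*(r^2 - 3*r) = r*(r - 3)*(r)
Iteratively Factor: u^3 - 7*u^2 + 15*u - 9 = (u - 1)*(u^2 - 6*u + 9) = (u - 3)*(u - 1)*(u - 3)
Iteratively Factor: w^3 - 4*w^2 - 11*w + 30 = (w - 5)*(w^2 + w - 6) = (w - 5)*(w + 3)*(w - 2)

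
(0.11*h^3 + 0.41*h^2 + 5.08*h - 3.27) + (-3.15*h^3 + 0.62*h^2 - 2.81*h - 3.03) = -3.04*h^3 + 1.03*h^2 + 2.27*h - 6.3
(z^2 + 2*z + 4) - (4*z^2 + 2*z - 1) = 5 - 3*z^2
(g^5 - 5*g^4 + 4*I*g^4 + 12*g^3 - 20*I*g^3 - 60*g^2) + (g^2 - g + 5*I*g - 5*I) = g^5 - 5*g^4 + 4*I*g^4 + 12*g^3 - 20*I*g^3 - 59*g^2 - g + 5*I*g - 5*I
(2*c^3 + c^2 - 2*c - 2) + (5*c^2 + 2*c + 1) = 2*c^3 + 6*c^2 - 1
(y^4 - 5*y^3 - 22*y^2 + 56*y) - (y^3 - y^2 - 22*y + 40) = y^4 - 6*y^3 - 21*y^2 + 78*y - 40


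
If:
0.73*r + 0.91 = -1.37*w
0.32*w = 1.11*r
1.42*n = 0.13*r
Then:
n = -0.02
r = -0.17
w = -0.58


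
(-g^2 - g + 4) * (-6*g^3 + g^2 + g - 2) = 6*g^5 + 5*g^4 - 26*g^3 + 5*g^2 + 6*g - 8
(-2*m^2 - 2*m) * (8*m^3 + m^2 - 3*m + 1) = -16*m^5 - 18*m^4 + 4*m^3 + 4*m^2 - 2*m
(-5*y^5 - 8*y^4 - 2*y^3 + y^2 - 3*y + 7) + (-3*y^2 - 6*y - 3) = -5*y^5 - 8*y^4 - 2*y^3 - 2*y^2 - 9*y + 4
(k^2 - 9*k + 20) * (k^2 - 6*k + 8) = k^4 - 15*k^3 + 82*k^2 - 192*k + 160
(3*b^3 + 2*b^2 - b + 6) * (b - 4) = 3*b^4 - 10*b^3 - 9*b^2 + 10*b - 24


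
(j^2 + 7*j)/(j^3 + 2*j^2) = (j + 7)/(j*(j + 2))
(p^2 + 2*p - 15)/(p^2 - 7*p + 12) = (p + 5)/(p - 4)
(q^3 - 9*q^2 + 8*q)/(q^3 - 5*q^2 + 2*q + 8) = q*(q^2 - 9*q + 8)/(q^3 - 5*q^2 + 2*q + 8)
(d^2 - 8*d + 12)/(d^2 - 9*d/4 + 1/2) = 4*(d - 6)/(4*d - 1)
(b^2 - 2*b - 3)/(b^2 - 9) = (b + 1)/(b + 3)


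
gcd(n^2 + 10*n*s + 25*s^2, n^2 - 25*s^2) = n + 5*s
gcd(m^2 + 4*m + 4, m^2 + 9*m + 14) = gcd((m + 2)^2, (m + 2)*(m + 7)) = m + 2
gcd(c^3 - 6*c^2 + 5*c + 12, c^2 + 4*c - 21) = c - 3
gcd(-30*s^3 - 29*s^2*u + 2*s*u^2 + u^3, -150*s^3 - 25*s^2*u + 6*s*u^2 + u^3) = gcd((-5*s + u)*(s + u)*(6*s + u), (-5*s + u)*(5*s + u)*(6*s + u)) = 30*s^2 - s*u - u^2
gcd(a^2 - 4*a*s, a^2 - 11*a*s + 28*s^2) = -a + 4*s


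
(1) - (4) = -3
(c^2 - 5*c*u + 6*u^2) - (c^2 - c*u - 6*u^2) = -4*c*u + 12*u^2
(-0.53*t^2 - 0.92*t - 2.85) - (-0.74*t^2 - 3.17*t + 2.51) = 0.21*t^2 + 2.25*t - 5.36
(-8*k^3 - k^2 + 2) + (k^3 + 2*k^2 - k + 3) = -7*k^3 + k^2 - k + 5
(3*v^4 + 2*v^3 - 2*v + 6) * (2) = 6*v^4 + 4*v^3 - 4*v + 12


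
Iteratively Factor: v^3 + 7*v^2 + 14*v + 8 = (v + 2)*(v^2 + 5*v + 4) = (v + 2)*(v + 4)*(v + 1)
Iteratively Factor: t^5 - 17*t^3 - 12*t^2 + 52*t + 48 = (t + 2)*(t^4 - 2*t^3 - 13*t^2 + 14*t + 24) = (t + 2)*(t + 3)*(t^3 - 5*t^2 + 2*t + 8) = (t + 1)*(t + 2)*(t + 3)*(t^2 - 6*t + 8) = (t - 2)*(t + 1)*(t + 2)*(t + 3)*(t - 4)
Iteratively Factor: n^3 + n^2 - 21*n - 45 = (n + 3)*(n^2 - 2*n - 15) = (n - 5)*(n + 3)*(n + 3)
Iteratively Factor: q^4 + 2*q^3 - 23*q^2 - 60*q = (q + 4)*(q^3 - 2*q^2 - 15*q) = q*(q + 4)*(q^2 - 2*q - 15) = q*(q + 3)*(q + 4)*(q - 5)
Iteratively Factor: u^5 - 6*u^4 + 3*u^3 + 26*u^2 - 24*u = (u + 2)*(u^4 - 8*u^3 + 19*u^2 - 12*u) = (u - 1)*(u + 2)*(u^3 - 7*u^2 + 12*u) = (u - 4)*(u - 1)*(u + 2)*(u^2 - 3*u) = (u - 4)*(u - 3)*(u - 1)*(u + 2)*(u)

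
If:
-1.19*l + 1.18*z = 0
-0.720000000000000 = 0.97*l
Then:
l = -0.74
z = -0.75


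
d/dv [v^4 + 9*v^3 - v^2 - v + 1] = 4*v^3 + 27*v^2 - 2*v - 1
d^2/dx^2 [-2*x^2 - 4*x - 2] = -4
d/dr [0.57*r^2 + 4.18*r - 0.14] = 1.14*r + 4.18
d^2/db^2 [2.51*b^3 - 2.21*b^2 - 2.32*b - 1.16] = 15.06*b - 4.42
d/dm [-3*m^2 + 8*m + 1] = 8 - 6*m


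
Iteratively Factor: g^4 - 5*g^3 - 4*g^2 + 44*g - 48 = (g + 3)*(g^3 - 8*g^2 + 20*g - 16) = (g - 4)*(g + 3)*(g^2 - 4*g + 4) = (g - 4)*(g - 2)*(g + 3)*(g - 2)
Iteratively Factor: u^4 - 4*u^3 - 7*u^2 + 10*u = (u - 5)*(u^3 + u^2 - 2*u) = (u - 5)*(u - 1)*(u^2 + 2*u) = u*(u - 5)*(u - 1)*(u + 2)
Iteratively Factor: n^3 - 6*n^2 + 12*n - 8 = (n - 2)*(n^2 - 4*n + 4) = (n - 2)^2*(n - 2)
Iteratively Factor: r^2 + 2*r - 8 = (r - 2)*(r + 4)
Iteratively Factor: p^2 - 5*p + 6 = (p - 2)*(p - 3)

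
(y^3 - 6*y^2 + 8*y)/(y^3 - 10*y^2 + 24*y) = (y - 2)/(y - 6)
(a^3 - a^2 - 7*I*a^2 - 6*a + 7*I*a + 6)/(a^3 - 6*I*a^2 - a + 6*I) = (a - I)/(a + 1)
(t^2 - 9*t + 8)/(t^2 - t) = (t - 8)/t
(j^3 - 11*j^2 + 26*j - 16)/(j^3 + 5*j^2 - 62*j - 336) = (j^2 - 3*j + 2)/(j^2 + 13*j + 42)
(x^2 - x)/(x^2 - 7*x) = (x - 1)/(x - 7)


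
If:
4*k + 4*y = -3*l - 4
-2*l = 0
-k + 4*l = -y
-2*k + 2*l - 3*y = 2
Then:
No Solution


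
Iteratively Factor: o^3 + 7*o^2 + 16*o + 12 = (o + 3)*(o^2 + 4*o + 4) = (o + 2)*(o + 3)*(o + 2)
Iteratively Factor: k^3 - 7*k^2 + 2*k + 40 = (k + 2)*(k^2 - 9*k + 20) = (k - 4)*(k + 2)*(k - 5)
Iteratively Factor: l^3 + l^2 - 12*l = (l + 4)*(l^2 - 3*l) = l*(l + 4)*(l - 3)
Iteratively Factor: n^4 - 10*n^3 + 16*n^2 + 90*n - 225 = (n - 5)*(n^3 - 5*n^2 - 9*n + 45) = (n - 5)*(n + 3)*(n^2 - 8*n + 15) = (n - 5)^2*(n + 3)*(n - 3)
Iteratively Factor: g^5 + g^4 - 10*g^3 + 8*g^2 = (g)*(g^4 + g^3 - 10*g^2 + 8*g) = g*(g - 1)*(g^3 + 2*g^2 - 8*g) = g*(g - 1)*(g + 4)*(g^2 - 2*g) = g*(g - 2)*(g - 1)*(g + 4)*(g)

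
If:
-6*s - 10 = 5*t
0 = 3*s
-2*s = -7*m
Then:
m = 0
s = 0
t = -2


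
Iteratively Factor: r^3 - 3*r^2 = (r)*(r^2 - 3*r) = r*(r - 3)*(r)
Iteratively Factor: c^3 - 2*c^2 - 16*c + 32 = (c - 2)*(c^2 - 16) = (c - 2)*(c + 4)*(c - 4)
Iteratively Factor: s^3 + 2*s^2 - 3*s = (s - 1)*(s^2 + 3*s) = (s - 1)*(s + 3)*(s)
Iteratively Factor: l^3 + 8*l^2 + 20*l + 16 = (l + 2)*(l^2 + 6*l + 8) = (l + 2)*(l + 4)*(l + 2)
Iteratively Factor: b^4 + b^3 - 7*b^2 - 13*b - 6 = (b + 1)*(b^3 - 7*b - 6) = (b + 1)*(b + 2)*(b^2 - 2*b - 3) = (b + 1)^2*(b + 2)*(b - 3)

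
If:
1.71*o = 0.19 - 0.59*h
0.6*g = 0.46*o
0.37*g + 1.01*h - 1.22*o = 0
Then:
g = 0.06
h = 0.08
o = 0.08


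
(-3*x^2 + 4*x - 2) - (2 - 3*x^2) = 4*x - 4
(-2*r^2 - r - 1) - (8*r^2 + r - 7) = -10*r^2 - 2*r + 6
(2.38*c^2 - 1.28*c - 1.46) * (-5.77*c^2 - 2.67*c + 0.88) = -13.7326*c^4 + 1.031*c^3 + 13.9362*c^2 + 2.7718*c - 1.2848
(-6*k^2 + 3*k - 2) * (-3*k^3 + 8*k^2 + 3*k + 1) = 18*k^5 - 57*k^4 + 12*k^3 - 13*k^2 - 3*k - 2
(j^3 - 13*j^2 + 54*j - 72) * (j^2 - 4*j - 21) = j^5 - 17*j^4 + 85*j^3 - 15*j^2 - 846*j + 1512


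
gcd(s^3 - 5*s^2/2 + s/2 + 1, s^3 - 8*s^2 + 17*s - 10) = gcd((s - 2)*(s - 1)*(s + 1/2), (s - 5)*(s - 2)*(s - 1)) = s^2 - 3*s + 2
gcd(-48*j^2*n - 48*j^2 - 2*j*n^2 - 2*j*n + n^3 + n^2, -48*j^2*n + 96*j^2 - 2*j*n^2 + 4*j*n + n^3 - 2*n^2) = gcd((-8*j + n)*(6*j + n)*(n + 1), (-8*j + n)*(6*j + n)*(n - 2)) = 48*j^2 + 2*j*n - n^2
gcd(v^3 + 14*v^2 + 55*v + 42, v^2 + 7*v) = v + 7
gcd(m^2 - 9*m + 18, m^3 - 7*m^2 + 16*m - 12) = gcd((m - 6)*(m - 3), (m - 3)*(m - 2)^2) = m - 3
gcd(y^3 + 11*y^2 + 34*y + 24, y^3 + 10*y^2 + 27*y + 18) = y^2 + 7*y + 6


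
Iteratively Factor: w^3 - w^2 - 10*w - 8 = (w + 2)*(w^2 - 3*w - 4) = (w - 4)*(w + 2)*(w + 1)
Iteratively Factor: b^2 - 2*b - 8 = (b - 4)*(b + 2)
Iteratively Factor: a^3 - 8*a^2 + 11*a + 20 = (a - 4)*(a^2 - 4*a - 5) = (a - 4)*(a + 1)*(a - 5)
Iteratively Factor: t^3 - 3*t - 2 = (t + 1)*(t^2 - t - 2) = (t + 1)^2*(t - 2)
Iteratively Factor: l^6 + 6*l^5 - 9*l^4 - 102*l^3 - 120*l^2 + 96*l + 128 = (l - 1)*(l^5 + 7*l^4 - 2*l^3 - 104*l^2 - 224*l - 128) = (l - 4)*(l - 1)*(l^4 + 11*l^3 + 42*l^2 + 64*l + 32) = (l - 4)*(l - 1)*(l + 4)*(l^3 + 7*l^2 + 14*l + 8) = (l - 4)*(l - 1)*(l + 1)*(l + 4)*(l^2 + 6*l + 8) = (l - 4)*(l - 1)*(l + 1)*(l + 2)*(l + 4)*(l + 4)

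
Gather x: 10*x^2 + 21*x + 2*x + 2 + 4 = 10*x^2 + 23*x + 6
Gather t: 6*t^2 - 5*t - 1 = 6*t^2 - 5*t - 1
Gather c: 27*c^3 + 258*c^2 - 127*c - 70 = 27*c^3 + 258*c^2 - 127*c - 70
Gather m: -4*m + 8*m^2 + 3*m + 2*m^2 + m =10*m^2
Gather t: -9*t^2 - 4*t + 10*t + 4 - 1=-9*t^2 + 6*t + 3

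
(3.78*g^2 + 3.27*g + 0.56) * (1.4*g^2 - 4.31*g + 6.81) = 5.292*g^4 - 11.7138*g^3 + 12.4321*g^2 + 19.8551*g + 3.8136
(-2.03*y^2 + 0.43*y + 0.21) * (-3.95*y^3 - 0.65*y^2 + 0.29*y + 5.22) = 8.0185*y^5 - 0.379*y^4 - 1.6977*y^3 - 10.6084*y^2 + 2.3055*y + 1.0962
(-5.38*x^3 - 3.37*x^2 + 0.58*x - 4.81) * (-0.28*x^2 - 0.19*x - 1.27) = 1.5064*x^5 + 1.9658*x^4 + 7.3105*x^3 + 5.5165*x^2 + 0.1773*x + 6.1087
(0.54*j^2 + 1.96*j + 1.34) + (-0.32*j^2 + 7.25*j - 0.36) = 0.22*j^2 + 9.21*j + 0.98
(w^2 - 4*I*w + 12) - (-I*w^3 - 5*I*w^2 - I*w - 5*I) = I*w^3 + w^2 + 5*I*w^2 - 3*I*w + 12 + 5*I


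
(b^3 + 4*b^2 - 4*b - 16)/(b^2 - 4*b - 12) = (b^2 + 2*b - 8)/(b - 6)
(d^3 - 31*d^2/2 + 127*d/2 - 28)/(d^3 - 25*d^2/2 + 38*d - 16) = (d - 7)/(d - 4)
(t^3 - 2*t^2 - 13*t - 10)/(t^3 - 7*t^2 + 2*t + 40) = (t + 1)/(t - 4)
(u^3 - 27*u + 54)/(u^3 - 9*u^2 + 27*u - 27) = (u + 6)/(u - 3)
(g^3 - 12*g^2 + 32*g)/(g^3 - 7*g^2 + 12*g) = (g - 8)/(g - 3)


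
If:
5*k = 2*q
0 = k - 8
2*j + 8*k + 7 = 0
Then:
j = -71/2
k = 8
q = 20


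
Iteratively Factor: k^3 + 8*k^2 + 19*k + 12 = (k + 4)*(k^2 + 4*k + 3) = (k + 3)*(k + 4)*(k + 1)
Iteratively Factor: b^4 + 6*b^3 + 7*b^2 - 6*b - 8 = (b - 1)*(b^3 + 7*b^2 + 14*b + 8) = (b - 1)*(b + 2)*(b^2 + 5*b + 4) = (b - 1)*(b + 2)*(b + 4)*(b + 1)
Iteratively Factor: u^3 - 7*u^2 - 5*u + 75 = (u - 5)*(u^2 - 2*u - 15) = (u - 5)^2*(u + 3)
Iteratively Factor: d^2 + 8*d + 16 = (d + 4)*(d + 4)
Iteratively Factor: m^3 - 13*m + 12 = (m - 3)*(m^2 + 3*m - 4) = (m - 3)*(m + 4)*(m - 1)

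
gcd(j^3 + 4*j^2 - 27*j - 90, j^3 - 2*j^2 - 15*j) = j^2 - 2*j - 15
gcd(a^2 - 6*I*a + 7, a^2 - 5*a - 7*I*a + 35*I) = a - 7*I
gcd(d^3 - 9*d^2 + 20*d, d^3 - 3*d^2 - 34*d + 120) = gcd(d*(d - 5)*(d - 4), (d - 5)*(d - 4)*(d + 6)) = d^2 - 9*d + 20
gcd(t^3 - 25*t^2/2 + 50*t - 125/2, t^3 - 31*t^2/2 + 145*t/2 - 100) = t^2 - 15*t/2 + 25/2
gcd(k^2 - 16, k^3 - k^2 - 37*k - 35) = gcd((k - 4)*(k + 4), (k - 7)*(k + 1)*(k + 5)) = 1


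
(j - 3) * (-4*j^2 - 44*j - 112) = -4*j^3 - 32*j^2 + 20*j + 336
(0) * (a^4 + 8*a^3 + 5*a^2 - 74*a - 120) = 0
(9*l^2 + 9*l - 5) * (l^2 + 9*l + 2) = 9*l^4 + 90*l^3 + 94*l^2 - 27*l - 10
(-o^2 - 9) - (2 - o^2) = -11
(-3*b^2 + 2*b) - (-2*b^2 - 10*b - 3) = -b^2 + 12*b + 3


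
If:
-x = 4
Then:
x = -4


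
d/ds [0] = 0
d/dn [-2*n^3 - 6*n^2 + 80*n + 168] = -6*n^2 - 12*n + 80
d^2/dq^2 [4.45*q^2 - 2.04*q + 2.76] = 8.90000000000000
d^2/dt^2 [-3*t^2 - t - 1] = -6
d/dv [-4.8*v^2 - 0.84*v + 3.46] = -9.6*v - 0.84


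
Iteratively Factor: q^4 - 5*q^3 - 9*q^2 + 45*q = (q)*(q^3 - 5*q^2 - 9*q + 45) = q*(q - 5)*(q^2 - 9) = q*(q - 5)*(q + 3)*(q - 3)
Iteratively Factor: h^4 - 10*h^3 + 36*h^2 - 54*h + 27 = (h - 3)*(h^3 - 7*h^2 + 15*h - 9) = (h - 3)^2*(h^2 - 4*h + 3) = (h - 3)^2*(h - 1)*(h - 3)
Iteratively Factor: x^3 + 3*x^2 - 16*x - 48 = (x + 4)*(x^2 - x - 12) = (x + 3)*(x + 4)*(x - 4)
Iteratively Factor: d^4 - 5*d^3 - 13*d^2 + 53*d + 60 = (d + 3)*(d^3 - 8*d^2 + 11*d + 20) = (d + 1)*(d + 3)*(d^2 - 9*d + 20) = (d - 5)*(d + 1)*(d + 3)*(d - 4)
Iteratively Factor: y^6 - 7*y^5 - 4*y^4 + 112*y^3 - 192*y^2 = (y - 4)*(y^5 - 3*y^4 - 16*y^3 + 48*y^2) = (y - 4)^2*(y^4 + y^3 - 12*y^2) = (y - 4)^2*(y + 4)*(y^3 - 3*y^2) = y*(y - 4)^2*(y + 4)*(y^2 - 3*y) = y*(y - 4)^2*(y - 3)*(y + 4)*(y)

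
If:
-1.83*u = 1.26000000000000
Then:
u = -0.69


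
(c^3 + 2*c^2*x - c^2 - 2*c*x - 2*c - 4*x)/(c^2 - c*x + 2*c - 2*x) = (c^3 + 2*c^2*x - c^2 - 2*c*x - 2*c - 4*x)/(c^2 - c*x + 2*c - 2*x)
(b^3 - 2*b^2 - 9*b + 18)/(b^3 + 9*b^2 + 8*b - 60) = (b^2 - 9)/(b^2 + 11*b + 30)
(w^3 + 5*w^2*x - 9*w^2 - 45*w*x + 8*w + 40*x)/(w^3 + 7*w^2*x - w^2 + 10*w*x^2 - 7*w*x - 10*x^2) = (w - 8)/(w + 2*x)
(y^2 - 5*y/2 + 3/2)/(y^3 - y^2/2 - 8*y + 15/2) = (2*y - 3)/(2*y^2 + y - 15)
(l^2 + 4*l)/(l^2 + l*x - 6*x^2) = l*(l + 4)/(l^2 + l*x - 6*x^2)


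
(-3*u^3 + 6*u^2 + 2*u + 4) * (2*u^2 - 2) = -6*u^5 + 12*u^4 + 10*u^3 - 4*u^2 - 4*u - 8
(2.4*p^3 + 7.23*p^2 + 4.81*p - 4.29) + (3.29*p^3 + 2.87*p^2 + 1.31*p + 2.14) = 5.69*p^3 + 10.1*p^2 + 6.12*p - 2.15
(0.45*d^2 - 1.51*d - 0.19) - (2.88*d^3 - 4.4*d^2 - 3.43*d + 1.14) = -2.88*d^3 + 4.85*d^2 + 1.92*d - 1.33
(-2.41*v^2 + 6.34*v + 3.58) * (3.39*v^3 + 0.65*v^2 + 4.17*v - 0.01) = -8.1699*v^5 + 19.9261*v^4 + 6.2075*v^3 + 28.7889*v^2 + 14.8652*v - 0.0358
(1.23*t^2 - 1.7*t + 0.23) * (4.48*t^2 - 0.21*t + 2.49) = 5.5104*t^4 - 7.8743*t^3 + 4.4501*t^2 - 4.2813*t + 0.5727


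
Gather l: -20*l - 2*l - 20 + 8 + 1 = -22*l - 11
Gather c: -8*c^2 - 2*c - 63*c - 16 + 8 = -8*c^2 - 65*c - 8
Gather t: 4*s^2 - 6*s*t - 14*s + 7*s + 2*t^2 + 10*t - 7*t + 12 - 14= 4*s^2 - 7*s + 2*t^2 + t*(3 - 6*s) - 2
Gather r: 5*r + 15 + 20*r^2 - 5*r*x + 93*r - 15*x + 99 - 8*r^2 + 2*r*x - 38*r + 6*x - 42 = 12*r^2 + r*(60 - 3*x) - 9*x + 72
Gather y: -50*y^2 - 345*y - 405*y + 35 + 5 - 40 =-50*y^2 - 750*y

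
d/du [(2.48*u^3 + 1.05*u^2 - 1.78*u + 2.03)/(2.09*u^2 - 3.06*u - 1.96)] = (5.1832*u^4 - 15.1776*u^3 - 14.0752*u^2 - 12.6014*u + 9.7006)/(4.3681*u^4 - 12.7908*u^3 + 1.1708*u^2 + 11.9952*u + 3.8416)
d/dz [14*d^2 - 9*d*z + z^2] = -9*d + 2*z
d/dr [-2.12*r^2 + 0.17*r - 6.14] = 0.17 - 4.24*r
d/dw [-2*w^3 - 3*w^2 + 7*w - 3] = -6*w^2 - 6*w + 7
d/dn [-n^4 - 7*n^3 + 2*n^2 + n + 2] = -4*n^3 - 21*n^2 + 4*n + 1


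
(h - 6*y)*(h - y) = h^2 - 7*h*y + 6*y^2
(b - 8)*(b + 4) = b^2 - 4*b - 32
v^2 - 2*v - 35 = (v - 7)*(v + 5)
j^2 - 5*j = j*(j - 5)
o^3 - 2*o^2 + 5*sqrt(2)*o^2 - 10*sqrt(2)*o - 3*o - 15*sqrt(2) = (o - 3)*(o + 1)*(o + 5*sqrt(2))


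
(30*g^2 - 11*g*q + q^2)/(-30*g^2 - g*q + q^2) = (-5*g + q)/(5*g + q)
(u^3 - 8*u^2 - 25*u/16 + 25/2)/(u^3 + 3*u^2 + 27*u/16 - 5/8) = (4*u^2 - 37*u + 40)/(4*u^2 + 7*u - 2)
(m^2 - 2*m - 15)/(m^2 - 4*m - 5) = (m + 3)/(m + 1)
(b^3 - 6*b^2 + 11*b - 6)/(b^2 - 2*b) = b - 4 + 3/b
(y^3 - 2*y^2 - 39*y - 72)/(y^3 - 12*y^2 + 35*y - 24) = (y^2 + 6*y + 9)/(y^2 - 4*y + 3)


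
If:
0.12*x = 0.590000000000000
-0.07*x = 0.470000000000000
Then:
No Solution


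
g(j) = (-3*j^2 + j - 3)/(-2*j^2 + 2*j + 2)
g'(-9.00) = 0.00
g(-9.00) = 1.43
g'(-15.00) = 0.00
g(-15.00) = 1.45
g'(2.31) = -4.19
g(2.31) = 4.12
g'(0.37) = -0.23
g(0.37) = -1.23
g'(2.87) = -1.23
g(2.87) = 2.84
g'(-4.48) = 0.02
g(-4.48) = 1.44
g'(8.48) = -0.03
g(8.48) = 1.68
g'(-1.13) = 3.79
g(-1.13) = 2.83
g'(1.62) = -534318.18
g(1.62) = 1051.50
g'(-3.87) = 0.03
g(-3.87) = 1.45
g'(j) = (1 - 6*j)/(-2*j^2 + 2*j + 2) + (4*j - 2)*(-3*j^2 + j - 3)/(-2*j^2 + 2*j + 2)^2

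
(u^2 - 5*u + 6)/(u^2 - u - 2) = (u - 3)/(u + 1)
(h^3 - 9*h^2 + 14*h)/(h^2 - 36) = h*(h^2 - 9*h + 14)/(h^2 - 36)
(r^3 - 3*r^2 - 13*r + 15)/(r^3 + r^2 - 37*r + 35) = (r + 3)/(r + 7)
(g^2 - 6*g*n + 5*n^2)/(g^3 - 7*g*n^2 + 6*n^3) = (g - 5*n)/(g^2 + g*n - 6*n^2)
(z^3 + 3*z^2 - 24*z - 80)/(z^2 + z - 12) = (z^2 - z - 20)/(z - 3)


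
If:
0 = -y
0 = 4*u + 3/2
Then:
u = -3/8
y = 0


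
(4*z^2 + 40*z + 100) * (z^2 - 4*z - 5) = 4*z^4 + 24*z^3 - 80*z^2 - 600*z - 500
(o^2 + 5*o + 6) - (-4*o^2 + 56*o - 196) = 5*o^2 - 51*o + 202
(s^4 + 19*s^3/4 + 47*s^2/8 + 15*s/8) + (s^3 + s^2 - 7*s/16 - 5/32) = s^4 + 23*s^3/4 + 55*s^2/8 + 23*s/16 - 5/32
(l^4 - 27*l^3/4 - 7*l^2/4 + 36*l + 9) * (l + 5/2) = l^5 - 17*l^4/4 - 149*l^3/8 + 253*l^2/8 + 99*l + 45/2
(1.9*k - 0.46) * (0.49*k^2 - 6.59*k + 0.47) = 0.931*k^3 - 12.7464*k^2 + 3.9244*k - 0.2162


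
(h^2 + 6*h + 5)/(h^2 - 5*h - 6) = (h + 5)/(h - 6)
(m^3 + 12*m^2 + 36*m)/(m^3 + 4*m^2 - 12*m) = (m + 6)/(m - 2)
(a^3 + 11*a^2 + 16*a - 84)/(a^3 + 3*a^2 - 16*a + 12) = (a + 7)/(a - 1)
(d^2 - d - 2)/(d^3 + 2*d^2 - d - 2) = (d - 2)/(d^2 + d - 2)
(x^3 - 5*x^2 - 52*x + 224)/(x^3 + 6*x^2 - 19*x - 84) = (x - 8)/(x + 3)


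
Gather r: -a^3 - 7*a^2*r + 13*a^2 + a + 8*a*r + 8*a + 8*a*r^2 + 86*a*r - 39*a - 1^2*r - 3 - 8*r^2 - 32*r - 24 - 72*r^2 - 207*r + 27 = -a^3 + 13*a^2 - 30*a + r^2*(8*a - 80) + r*(-7*a^2 + 94*a - 240)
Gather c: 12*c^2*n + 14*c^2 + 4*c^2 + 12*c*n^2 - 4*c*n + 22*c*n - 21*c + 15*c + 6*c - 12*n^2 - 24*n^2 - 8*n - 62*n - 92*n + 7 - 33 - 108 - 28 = c^2*(12*n + 18) + c*(12*n^2 + 18*n) - 36*n^2 - 162*n - 162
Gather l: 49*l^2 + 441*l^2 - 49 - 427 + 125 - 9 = 490*l^2 - 360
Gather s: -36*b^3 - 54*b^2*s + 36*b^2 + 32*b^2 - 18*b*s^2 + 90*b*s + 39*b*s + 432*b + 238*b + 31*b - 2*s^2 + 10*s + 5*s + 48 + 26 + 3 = -36*b^3 + 68*b^2 + 701*b + s^2*(-18*b - 2) + s*(-54*b^2 + 129*b + 15) + 77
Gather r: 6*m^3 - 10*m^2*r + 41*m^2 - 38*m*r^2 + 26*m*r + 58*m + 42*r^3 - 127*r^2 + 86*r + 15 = 6*m^3 + 41*m^2 + 58*m + 42*r^3 + r^2*(-38*m - 127) + r*(-10*m^2 + 26*m + 86) + 15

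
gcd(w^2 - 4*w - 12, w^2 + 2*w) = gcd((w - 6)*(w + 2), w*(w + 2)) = w + 2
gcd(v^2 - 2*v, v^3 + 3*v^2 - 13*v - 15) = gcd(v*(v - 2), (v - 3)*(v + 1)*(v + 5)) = 1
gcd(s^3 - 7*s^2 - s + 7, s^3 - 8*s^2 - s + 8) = s^2 - 1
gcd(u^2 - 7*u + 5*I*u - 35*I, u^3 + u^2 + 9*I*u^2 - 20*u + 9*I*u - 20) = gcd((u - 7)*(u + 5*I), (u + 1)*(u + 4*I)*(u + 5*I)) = u + 5*I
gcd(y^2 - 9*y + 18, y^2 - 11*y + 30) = y - 6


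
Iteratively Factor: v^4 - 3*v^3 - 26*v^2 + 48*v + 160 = (v + 4)*(v^3 - 7*v^2 + 2*v + 40) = (v + 2)*(v + 4)*(v^2 - 9*v + 20) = (v - 4)*(v + 2)*(v + 4)*(v - 5)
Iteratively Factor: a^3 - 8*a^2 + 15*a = (a - 3)*(a^2 - 5*a) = (a - 5)*(a - 3)*(a)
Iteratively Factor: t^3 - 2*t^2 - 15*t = (t + 3)*(t^2 - 5*t) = (t - 5)*(t + 3)*(t)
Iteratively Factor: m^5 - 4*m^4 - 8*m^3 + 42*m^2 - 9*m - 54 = (m - 3)*(m^4 - m^3 - 11*m^2 + 9*m + 18) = (m - 3)*(m - 2)*(m^3 + m^2 - 9*m - 9) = (m - 3)*(m - 2)*(m + 1)*(m^2 - 9) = (m - 3)^2*(m - 2)*(m + 1)*(m + 3)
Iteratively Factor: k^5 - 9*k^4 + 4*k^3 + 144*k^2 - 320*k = (k + 4)*(k^4 - 13*k^3 + 56*k^2 - 80*k) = (k - 5)*(k + 4)*(k^3 - 8*k^2 + 16*k) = k*(k - 5)*(k + 4)*(k^2 - 8*k + 16) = k*(k - 5)*(k - 4)*(k + 4)*(k - 4)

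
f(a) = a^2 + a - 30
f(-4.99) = -10.09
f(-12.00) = 102.00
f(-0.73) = -30.20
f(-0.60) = -30.24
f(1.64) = -25.67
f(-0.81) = -30.15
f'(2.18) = 5.36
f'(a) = 2*a + 1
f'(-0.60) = -0.20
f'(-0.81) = -0.62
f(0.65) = -28.93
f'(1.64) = 4.28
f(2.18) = -23.07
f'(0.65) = 2.30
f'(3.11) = 7.22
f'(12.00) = 25.00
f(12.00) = 126.00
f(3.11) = -17.22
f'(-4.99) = -8.98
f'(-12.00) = -23.00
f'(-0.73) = -0.46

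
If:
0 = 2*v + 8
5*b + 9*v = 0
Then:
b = 36/5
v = -4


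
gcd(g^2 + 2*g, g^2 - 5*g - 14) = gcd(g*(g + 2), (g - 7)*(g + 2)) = g + 2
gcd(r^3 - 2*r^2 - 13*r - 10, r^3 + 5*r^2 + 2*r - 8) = r + 2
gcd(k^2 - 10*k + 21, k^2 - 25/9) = 1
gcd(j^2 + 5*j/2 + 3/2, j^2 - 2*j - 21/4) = j + 3/2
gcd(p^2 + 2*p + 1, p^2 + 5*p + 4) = p + 1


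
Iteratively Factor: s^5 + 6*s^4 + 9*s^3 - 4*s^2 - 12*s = (s - 1)*(s^4 + 7*s^3 + 16*s^2 + 12*s) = (s - 1)*(s + 2)*(s^3 + 5*s^2 + 6*s) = (s - 1)*(s + 2)*(s + 3)*(s^2 + 2*s) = s*(s - 1)*(s + 2)*(s + 3)*(s + 2)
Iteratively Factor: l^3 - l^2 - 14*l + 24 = (l + 4)*(l^2 - 5*l + 6) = (l - 2)*(l + 4)*(l - 3)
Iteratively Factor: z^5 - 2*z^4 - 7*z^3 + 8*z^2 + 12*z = (z + 2)*(z^4 - 4*z^3 + z^2 + 6*z) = (z - 2)*(z + 2)*(z^3 - 2*z^2 - 3*z) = z*(z - 2)*(z + 2)*(z^2 - 2*z - 3) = z*(z - 3)*(z - 2)*(z + 2)*(z + 1)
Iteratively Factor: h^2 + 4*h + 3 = (h + 1)*(h + 3)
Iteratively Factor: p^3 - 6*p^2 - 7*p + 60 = (p - 4)*(p^2 - 2*p - 15) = (p - 4)*(p + 3)*(p - 5)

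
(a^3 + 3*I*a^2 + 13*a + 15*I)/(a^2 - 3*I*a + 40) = (a^2 - 2*I*a + 3)/(a - 8*I)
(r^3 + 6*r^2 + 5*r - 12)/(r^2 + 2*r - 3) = r + 4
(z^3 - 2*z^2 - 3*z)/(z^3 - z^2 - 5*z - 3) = z/(z + 1)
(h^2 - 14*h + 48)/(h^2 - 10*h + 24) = (h - 8)/(h - 4)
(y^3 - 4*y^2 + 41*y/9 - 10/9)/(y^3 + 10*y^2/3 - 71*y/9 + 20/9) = (3*y^2 - 11*y + 10)/(3*y^2 + 11*y - 20)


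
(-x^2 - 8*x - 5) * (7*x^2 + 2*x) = -7*x^4 - 58*x^3 - 51*x^2 - 10*x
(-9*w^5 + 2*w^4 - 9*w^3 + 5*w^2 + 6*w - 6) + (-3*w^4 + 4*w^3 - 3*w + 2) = -9*w^5 - w^4 - 5*w^3 + 5*w^2 + 3*w - 4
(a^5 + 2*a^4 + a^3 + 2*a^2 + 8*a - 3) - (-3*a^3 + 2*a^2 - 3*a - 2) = a^5 + 2*a^4 + 4*a^3 + 11*a - 1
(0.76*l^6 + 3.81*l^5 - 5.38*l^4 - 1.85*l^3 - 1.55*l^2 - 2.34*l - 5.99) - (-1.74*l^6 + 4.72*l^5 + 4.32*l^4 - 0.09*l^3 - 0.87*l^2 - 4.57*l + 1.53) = 2.5*l^6 - 0.91*l^5 - 9.7*l^4 - 1.76*l^3 - 0.68*l^2 + 2.23*l - 7.52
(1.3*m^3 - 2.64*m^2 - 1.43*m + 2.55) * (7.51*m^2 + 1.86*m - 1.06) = 9.763*m^5 - 17.4084*m^4 - 17.0277*m^3 + 19.2891*m^2 + 6.2588*m - 2.703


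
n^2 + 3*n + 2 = (n + 1)*(n + 2)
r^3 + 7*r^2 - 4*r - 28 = (r - 2)*(r + 2)*(r + 7)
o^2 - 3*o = o*(o - 3)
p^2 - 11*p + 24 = (p - 8)*(p - 3)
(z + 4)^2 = z^2 + 8*z + 16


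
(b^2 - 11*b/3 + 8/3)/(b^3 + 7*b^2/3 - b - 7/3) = (3*b - 8)/(3*b^2 + 10*b + 7)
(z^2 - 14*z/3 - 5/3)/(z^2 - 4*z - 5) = (z + 1/3)/(z + 1)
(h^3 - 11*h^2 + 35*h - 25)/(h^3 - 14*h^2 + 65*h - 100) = (h - 1)/(h - 4)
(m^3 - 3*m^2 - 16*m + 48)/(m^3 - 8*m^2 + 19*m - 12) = (m + 4)/(m - 1)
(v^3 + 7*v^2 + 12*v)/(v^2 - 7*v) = (v^2 + 7*v + 12)/(v - 7)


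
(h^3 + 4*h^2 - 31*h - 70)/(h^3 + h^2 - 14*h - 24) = (h^2 + 2*h - 35)/(h^2 - h - 12)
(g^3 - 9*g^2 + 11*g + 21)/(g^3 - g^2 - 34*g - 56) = (g^2 - 2*g - 3)/(g^2 + 6*g + 8)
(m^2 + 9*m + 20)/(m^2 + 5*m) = (m + 4)/m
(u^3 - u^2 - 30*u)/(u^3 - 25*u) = (u - 6)/(u - 5)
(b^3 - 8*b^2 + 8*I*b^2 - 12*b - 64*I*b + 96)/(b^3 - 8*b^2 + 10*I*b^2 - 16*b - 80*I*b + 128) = (b + 6*I)/(b + 8*I)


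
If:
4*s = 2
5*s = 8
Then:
No Solution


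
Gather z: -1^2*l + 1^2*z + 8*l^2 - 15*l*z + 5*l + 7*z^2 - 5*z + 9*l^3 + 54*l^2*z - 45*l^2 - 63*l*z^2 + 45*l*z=9*l^3 - 37*l^2 + 4*l + z^2*(7 - 63*l) + z*(54*l^2 + 30*l - 4)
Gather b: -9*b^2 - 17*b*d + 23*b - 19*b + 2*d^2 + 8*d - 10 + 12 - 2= -9*b^2 + b*(4 - 17*d) + 2*d^2 + 8*d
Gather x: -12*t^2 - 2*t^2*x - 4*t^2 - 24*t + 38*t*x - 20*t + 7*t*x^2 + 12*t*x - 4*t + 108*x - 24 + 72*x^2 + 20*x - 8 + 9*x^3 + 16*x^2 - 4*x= -16*t^2 - 48*t + 9*x^3 + x^2*(7*t + 88) + x*(-2*t^2 + 50*t + 124) - 32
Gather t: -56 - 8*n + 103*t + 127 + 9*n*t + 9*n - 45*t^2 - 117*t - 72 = n - 45*t^2 + t*(9*n - 14) - 1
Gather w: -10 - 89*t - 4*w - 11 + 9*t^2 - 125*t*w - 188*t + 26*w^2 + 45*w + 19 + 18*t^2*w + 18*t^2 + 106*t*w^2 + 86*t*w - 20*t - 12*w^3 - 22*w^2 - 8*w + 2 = 27*t^2 - 297*t - 12*w^3 + w^2*(106*t + 4) + w*(18*t^2 - 39*t + 33)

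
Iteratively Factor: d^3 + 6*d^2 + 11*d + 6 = (d + 2)*(d^2 + 4*d + 3) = (d + 1)*(d + 2)*(d + 3)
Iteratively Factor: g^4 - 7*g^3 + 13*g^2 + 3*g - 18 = (g - 3)*(g^3 - 4*g^2 + g + 6) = (g - 3)^2*(g^2 - g - 2) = (g - 3)^2*(g + 1)*(g - 2)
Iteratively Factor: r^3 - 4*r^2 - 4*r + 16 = (r + 2)*(r^2 - 6*r + 8) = (r - 2)*(r + 2)*(r - 4)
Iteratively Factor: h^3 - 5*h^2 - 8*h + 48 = (h - 4)*(h^2 - h - 12) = (h - 4)^2*(h + 3)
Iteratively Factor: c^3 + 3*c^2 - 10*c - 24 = (c - 3)*(c^2 + 6*c + 8) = (c - 3)*(c + 2)*(c + 4)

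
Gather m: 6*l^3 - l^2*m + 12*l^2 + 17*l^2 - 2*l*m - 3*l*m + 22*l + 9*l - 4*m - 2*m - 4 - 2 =6*l^3 + 29*l^2 + 31*l + m*(-l^2 - 5*l - 6) - 6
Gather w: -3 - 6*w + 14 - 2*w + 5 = 16 - 8*w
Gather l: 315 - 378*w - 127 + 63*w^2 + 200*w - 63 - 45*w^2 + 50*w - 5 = 18*w^2 - 128*w + 120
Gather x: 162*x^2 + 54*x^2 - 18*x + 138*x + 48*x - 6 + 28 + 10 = 216*x^2 + 168*x + 32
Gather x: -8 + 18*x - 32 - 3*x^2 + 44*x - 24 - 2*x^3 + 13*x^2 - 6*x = -2*x^3 + 10*x^2 + 56*x - 64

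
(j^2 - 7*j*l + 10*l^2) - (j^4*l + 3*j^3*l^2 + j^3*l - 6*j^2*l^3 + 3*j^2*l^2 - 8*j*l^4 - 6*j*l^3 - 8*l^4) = -j^4*l - 3*j^3*l^2 - j^3*l + 6*j^2*l^3 - 3*j^2*l^2 + j^2 + 8*j*l^4 + 6*j*l^3 - 7*j*l + 8*l^4 + 10*l^2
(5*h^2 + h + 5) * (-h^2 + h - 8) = -5*h^4 + 4*h^3 - 44*h^2 - 3*h - 40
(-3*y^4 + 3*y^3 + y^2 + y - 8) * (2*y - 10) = -6*y^5 + 36*y^4 - 28*y^3 - 8*y^2 - 26*y + 80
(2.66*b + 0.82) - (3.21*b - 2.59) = 3.41 - 0.55*b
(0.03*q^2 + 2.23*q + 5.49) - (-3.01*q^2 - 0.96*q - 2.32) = 3.04*q^2 + 3.19*q + 7.81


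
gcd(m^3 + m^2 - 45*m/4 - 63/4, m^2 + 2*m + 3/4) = m + 3/2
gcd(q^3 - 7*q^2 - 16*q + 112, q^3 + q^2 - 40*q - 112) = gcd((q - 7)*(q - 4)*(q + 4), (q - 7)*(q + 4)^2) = q^2 - 3*q - 28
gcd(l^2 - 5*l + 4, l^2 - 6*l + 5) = l - 1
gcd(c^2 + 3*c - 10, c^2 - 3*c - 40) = c + 5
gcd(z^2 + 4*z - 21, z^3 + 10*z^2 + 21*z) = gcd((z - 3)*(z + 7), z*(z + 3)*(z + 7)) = z + 7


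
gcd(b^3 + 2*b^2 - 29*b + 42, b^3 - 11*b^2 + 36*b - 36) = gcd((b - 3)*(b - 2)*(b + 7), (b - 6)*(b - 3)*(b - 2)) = b^2 - 5*b + 6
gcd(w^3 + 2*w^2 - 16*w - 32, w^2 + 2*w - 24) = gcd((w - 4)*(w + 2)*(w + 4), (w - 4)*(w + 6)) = w - 4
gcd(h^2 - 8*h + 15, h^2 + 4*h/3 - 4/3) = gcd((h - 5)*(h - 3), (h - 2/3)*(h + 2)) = 1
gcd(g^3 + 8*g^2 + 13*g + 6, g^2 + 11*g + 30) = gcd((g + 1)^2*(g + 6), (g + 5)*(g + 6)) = g + 6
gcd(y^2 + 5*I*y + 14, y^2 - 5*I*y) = 1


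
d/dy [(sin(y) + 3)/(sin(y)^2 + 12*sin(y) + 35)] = (-6*sin(y) + cos(y)^2 - 2)*cos(y)/(sin(y)^2 + 12*sin(y) + 35)^2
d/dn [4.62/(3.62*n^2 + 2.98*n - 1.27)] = (-33.4488*n - 13.7676)/(3.62*n^2 + 2.98*n - 1.27)^2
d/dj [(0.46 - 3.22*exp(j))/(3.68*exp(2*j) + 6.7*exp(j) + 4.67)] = (11.8496*exp(2*j) - 3.3856*exp(j) - 18.1194)*exp(j)/(13.5424*exp(4*j) + 49.312*exp(3*j) + 79.2612*exp(2*j) + 62.578*exp(j) + 21.8089)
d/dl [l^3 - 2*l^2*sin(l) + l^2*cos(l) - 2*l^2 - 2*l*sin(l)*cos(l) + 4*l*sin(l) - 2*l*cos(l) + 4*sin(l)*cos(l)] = -l^2*sin(l) - 2*l^2*cos(l) + 3*l^2 - 2*l*sin(l) + 6*l*cos(l) - 2*l*cos(2*l) - 4*l + 4*sin(l) - sin(2*l) - 2*cos(l) + 4*cos(2*l)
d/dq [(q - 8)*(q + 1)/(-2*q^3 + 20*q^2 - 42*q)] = (q^4 - 14*q^3 + 25*q^2 + 160*q - 168)/(2*q^2*(q^4 - 20*q^3 + 142*q^2 - 420*q + 441))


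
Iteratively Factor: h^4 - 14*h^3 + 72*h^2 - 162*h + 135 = (h - 5)*(h^3 - 9*h^2 + 27*h - 27) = (h - 5)*(h - 3)*(h^2 - 6*h + 9) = (h - 5)*(h - 3)^2*(h - 3)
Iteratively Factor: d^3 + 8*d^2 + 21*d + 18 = (d + 3)*(d^2 + 5*d + 6) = (d + 2)*(d + 3)*(d + 3)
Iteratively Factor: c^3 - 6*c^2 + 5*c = (c - 1)*(c^2 - 5*c) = (c - 5)*(c - 1)*(c)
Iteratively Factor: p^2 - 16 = (p - 4)*(p + 4)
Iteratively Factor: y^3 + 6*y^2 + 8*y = (y + 4)*(y^2 + 2*y) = y*(y + 4)*(y + 2)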